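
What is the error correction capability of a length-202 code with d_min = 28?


Correction capability = floor((d-1)/2) = floor((28-1)/2) = 13

13 errors


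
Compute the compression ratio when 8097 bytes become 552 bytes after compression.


Ratio = original / compressed = 8097 / 552 = 14.6685

14.6685


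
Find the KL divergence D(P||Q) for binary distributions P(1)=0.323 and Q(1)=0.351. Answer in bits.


KL = p*log2(p/q) + (1-p)*log2((1-p)/(1-q)) = 0.323*log2(0.323/0.351) + 0.677*log2(0.677/0.649) = 0.0025

0.0025 bits


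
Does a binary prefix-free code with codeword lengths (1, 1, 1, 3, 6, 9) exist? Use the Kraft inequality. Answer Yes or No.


Kraft sum = sum(2^(-l_i)) = 1.6426, need <= 1. Result: violated (a binary prefix-free code with these lengths cannot exist)

No


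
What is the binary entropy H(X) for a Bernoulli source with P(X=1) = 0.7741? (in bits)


H = -p*log2(p) - (1-p)*log2(1-p). -0.7741*log2(0.7741) = 0.285959; -0.2259*log2(0.2259) = 0.484836. H = 0.285959 + 0.484836 = 0.7708

0.7708 bits


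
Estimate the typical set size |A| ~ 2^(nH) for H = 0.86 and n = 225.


log2|A_typical| = nH = 225 * 0.86 = 193.5, so |A_typical| ~ 2^193.5 = 1.775e+58

1.775e+58


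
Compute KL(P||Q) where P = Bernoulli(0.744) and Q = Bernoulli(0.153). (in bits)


KL = p*log2(p/q) + (1-p)*log2((1-p)/(1-q)) = 0.744*log2(0.744/0.153) + 0.256*log2(0.256/0.847) = 1.2557

1.2557 bits


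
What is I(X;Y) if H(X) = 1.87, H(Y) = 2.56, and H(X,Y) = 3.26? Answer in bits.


I(X;Y) = H(X) + H(Y) - H(X,Y) = 1.87 + 2.56 - 3.26 = 1.17

1.17 bits


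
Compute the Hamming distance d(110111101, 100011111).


Count differing positions: . ^ . ^ . . . ^ . = 3 differences

3


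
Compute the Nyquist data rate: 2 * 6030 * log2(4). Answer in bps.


Rate = 2 * B * log2(M) = 2 * 6030 * 2.0 = 24120.0

24120.0 bps


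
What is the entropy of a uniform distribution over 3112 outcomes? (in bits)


H = log2(n) = log2(3112) = 11.6036

11.6036 bits


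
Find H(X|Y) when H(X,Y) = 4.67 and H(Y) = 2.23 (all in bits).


H(X|Y) = H(X,Y) - H(Y) = 4.67 - 2.23 = 2.44

2.44 bits


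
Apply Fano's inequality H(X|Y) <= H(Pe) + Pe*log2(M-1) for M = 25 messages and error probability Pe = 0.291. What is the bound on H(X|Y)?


H(Pe) = -Pe*log2(Pe) - (1-Pe)*log2(1-Pe) = -0.291*log2(0.291) - 0.709*log2(0.709) = 0.518245 + 0.351765 = 0.87. Pe*log2(M-1) = 0.291*log2(24) = 1.334224. Bound = H(Pe) + Pe*log2(M-1) = 0.518245 + 0.351765 + 1.334224 = 2.2042

2.2042 bits


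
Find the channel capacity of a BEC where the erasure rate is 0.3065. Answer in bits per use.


C = 1 - epsilon = 1 - 0.3065 = 0.6935

0.6935 bits


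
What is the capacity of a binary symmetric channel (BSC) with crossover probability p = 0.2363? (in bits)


H(p) = -p*log2(p) - (1-p)*log2(1-p) = -0.2363*log2(0.2363) - 0.7637*log2(0.7637) = 0.491813 + 0.297020 = 0.7888. C = 1 - H(p) = 1 - 0.7888 = 0.2112

0.2112 bits


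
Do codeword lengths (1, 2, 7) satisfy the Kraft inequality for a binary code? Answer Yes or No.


Kraft sum = sum(2^(-l_i)) = 0.7578, need <= 1. Result: satisfied (a binary prefix-free code with these lengths exists)

Yes


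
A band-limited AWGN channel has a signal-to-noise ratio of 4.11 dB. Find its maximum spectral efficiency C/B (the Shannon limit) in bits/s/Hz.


SNR_linear = 10^(4.11/10) = 2.5763; C/B = log2(1 + SNR_linear) = log2(1 + 2.5763) = 1.8385

1.8385 bits/s/Hz


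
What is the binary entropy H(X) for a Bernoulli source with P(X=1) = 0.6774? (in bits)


H = -p*log2(p) - (1-p)*log2(1-p). -0.6774*log2(0.6774) = 0.380645; -0.3226*log2(0.3226) = 0.526542. H = 0.380645 + 0.526542 = 0.9072

0.9072 bits


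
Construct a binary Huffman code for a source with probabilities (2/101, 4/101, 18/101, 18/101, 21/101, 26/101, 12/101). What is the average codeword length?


Huffman construction (repeatedly merge the two least-probable nodes; each merge adds 1 bit to every symbol beneath it): 2/101 + 4/101 = 6/101; 6/101 + 12/101 = 18/101; 18/101 + 18/101 = 36/101; 18/101 + 21/101 = 39/101; 26/101 + 36/101 = 62/101; 39/101 + 62/101 = 1. Resulting codeword lengths (in the order the probabilities were given): (4, 4, 3, 3, 2, 2, 3). L_avg = sum(p_i * l_i) = 2/101*4 + 4/101*4 + 18/101*3 + 18/101*3 + 21/101*2 + 26/101*2 + 12/101*3 = 262/101 = 2.5941

2.5941 bits


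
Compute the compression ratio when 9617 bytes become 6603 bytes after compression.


Ratio = original / compressed = 9617 / 6603 = 1.4565

1.4565


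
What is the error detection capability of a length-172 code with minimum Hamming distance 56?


Detection capability = d_min - 1 = 56 - 1 = 55

55 errors


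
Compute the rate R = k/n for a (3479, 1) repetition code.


Rate = k/n = 1/3479

1/3479


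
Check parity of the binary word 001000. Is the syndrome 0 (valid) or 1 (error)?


Syndrome = XOR of all bits = 0 XOR 0 XOR 1 XOR 0 XOR 0 XOR 0 = 1

1


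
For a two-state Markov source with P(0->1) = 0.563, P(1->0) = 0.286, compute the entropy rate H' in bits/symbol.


Stationary distribution: pi_0 = p10/(p01+p10) = 0.3369, pi_1 = 0.6631. Entropy rate H' = pi_0*H(p01) + pi_1*H(p10) = 0.3369*0.9885 + 0.6631*0.8635 = 0.9056

0.9056 bits/symbol


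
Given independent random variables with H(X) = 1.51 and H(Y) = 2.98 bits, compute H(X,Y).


For independent variables, H(X,Y) = H(X) + H(Y) = 1.51 + 2.98 = 4.49

4.49 bits


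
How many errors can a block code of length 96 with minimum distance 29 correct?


Correction capability = floor((d-1)/2) = floor((29-1)/2) = 14

14 errors


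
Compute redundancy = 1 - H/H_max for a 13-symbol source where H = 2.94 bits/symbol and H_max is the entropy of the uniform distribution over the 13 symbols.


H_max = log2(K) = log2(13) = 3.7004 bits/symbol. Redundancy = 1 - H/H_max = 1 - 2.94/3.7004 = 1 - 0.7945 = 0.2055

0.2055


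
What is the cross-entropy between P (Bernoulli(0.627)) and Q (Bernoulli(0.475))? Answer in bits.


H(P,Q) = -p*log2(q) - (1-p)*log2(1-q). -0.627*log2(0.475) = 0.673398; -0.373*log2(0.525) = 0.346745. H(P,Q) = 0.673398 + 0.346745 = 1.0201

1.0201 bits


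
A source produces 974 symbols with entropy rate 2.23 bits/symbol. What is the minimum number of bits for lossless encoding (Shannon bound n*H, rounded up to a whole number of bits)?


Minimum bits >= n * H = 974 * 2.23 = 2172.02, rounded up to a whole number of bits = 2173

2173 bits


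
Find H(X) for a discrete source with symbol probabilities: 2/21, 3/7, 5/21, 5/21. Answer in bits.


H = -sum(p_i * log2(p_i)). Terms: -(2/21)*log2(2/21) = 0.323078; -(3/7)*log2(3/7) = 0.523882; -(5/21)*log2(5/21) = 0.492950; -(5/21)*log2(5/21) = 0.492950. H = 0.323078 + 0.523882 + 0.492950 + 0.492950 = 1.8329

1.8329 bits


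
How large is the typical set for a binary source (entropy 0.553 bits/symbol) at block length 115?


log2|A_typical| = nH = 115 * 0.553 = 63.595, so |A_typical| ~ 2^63.595 = 1.393e+19

1.393e+19


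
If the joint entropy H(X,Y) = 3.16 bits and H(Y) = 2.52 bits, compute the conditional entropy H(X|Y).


H(X|Y) = H(X,Y) - H(Y) = 3.16 - 2.52 = 0.64

0.64 bits


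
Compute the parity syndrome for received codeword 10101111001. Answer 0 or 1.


Syndrome = XOR of all bits = 1 XOR 0 XOR 1 XOR 0 XOR 1 XOR 1 XOR 1 XOR 1 XOR 0 XOR 0 XOR 1 = 1

1


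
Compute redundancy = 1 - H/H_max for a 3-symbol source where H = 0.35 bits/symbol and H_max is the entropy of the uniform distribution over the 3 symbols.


H_max = log2(K) = log2(3) = 1.585 bits/symbol. Redundancy = 1 - H/H_max = 1 - 0.35/1.585 = 1 - 0.2208 = 0.7792

0.7792


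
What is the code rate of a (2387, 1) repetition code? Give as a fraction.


Rate = k/n = 1/2387

1/2387


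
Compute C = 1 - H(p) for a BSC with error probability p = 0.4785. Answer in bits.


H(p) = -p*log2(p) - (1-p)*log2(1-p) = -0.4785*log2(0.4785) - 0.5215*log2(0.5215) = 0.508841 + 0.489825 = 0.9987. C = 1 - H(p) = 1 - 0.9987 = 0.0013

0.0013 bits


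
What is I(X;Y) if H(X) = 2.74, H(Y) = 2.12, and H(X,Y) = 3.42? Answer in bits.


I(X;Y) = H(X) + H(Y) - H(X,Y) = 2.74 + 2.12 - 3.42 = 1.44

1.44 bits


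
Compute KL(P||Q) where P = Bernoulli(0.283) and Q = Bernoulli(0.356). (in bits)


KL = p*log2(p/q) + (1-p)*log2((1-p)/(1-q)) = 0.283*log2(0.283/0.356) + 0.717*log2(0.717/0.644) = 0.0174

0.0174 bits


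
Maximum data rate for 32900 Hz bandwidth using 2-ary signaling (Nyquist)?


Rate = 2 * B * log2(M) = 2 * 32900 * 1.0 = 65800.0

65800.0 bps


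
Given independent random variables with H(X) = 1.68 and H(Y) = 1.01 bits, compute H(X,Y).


For independent variables, H(X,Y) = H(X) + H(Y) = 1.68 + 1.01 = 2.69

2.69 bits


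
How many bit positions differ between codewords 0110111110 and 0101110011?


Count differing positions: . . ^ ^ . . ^ ^ . ^ = 5 differences

5


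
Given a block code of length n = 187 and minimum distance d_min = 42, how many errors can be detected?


Detection capability = d_min - 1 = 42 - 1 = 41

41 errors


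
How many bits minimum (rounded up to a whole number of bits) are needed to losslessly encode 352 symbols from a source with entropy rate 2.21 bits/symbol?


Minimum bits >= n * H = 352 * 2.21 = 777.92, rounded up to a whole number of bits = 778

778 bits


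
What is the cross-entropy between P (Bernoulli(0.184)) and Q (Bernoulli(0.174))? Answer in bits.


H(P,Q) = -p*log2(q) - (1-p)*log2(1-q). -0.184*log2(0.174) = 0.464203; -0.816*log2(0.826) = 0.225042. H(P,Q) = 0.464203 + 0.225042 = 0.6892

0.6892 bits


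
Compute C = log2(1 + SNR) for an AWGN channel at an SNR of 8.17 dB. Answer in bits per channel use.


SNR_linear = 10^(8.17/10) = 6.5615; C = log2(1 + SNR_linear) = log2(1 + 6.5615) = 2.9187

2.9187 bits/channel use


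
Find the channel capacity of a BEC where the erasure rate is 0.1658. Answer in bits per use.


C = 1 - epsilon = 1 - 0.1658 = 0.8342

0.8342 bits


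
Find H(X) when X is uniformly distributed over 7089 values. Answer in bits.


H = log2(n) = log2(7089) = 12.7914

12.7914 bits


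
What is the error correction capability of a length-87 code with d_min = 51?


Correction capability = floor((d-1)/2) = floor((51-1)/2) = 25

25 errors


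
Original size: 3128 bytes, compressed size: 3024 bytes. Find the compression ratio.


Ratio = original / compressed = 3128 / 3024 = 1.0344

1.0344


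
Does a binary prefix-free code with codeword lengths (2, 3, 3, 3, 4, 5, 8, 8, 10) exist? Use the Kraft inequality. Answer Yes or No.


Kraft sum = sum(2^(-l_i)) = 0.7275, need <= 1. Result: satisfied (a binary prefix-free code with these lengths exists)

Yes


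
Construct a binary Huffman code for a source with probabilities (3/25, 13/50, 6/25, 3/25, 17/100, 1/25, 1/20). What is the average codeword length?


Huffman construction (repeatedly merge the two least-probable nodes; each merge adds 1 bit to every symbol beneath it): 1/25 + 1/20 = 9/100; 9/100 + 3/25 = 21/100; 3/25 + 17/100 = 29/100; 21/100 + 6/25 = 9/20; 13/50 + 29/100 = 11/20; 9/20 + 11/20 = 1. Resulting codeword lengths (in the order the probabilities were given): (3, 2, 2, 3, 3, 4, 4). L_avg = sum(p_i * l_i) = 3/25*3 + 13/50*2 + 6/25*2 + 3/25*3 + 17/100*3 + 1/25*4 + 1/20*4 = 259/100 = 2.59

2.59 bits


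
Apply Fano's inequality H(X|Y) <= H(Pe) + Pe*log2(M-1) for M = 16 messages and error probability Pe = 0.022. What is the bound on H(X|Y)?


H(Pe) = -Pe*log2(Pe) - (1-Pe)*log2(1-Pe) = -0.022*log2(0.022) - 0.978*log2(0.978) = 0.121140 + 0.031388 = 0.1525. Pe*log2(M-1) = 0.022*log2(15) = 0.085952. Bound = H(Pe) + Pe*log2(M-1) = 0.121140 + 0.031388 + 0.085952 = 0.2385

0.2385 bits


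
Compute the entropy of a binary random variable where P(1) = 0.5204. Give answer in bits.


H = -p*log2(p) - (1-p)*log2(1-p). -0.5204*log2(0.5204) = 0.490377; -0.4796*log2(0.4796) = 0.508422. H = 0.490377 + 0.508422 = 0.9988

0.9988 bits


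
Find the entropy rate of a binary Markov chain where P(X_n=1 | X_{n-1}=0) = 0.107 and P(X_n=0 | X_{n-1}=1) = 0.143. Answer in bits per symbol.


Stationary distribution: pi_0 = p10/(p01+p10) = 0.572, pi_1 = 0.428. Entropy rate H' = pi_0*H(p01) + pi_1*H(p10) = 0.572*0.4908 + 0.428*0.592 = 0.5341

0.5341 bits/symbol


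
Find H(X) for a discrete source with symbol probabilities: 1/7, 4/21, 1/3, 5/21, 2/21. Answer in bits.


H = -sum(p_i * log2(p_i)). Terms: -(1/7)*log2(1/7) = 0.401051; -(4/21)*log2(4/21) = 0.455680; -(1/3)*log2(1/3) = 0.528321; -(5/21)*log2(5/21) = 0.492950; -(2/21)*log2(2/21) = 0.323078. H = 0.401051 + 0.455680 + 0.528321 + 0.492950 + 0.323078 = 2.2011

2.2011 bits


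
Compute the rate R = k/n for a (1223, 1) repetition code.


Rate = k/n = 1/1223

1/1223


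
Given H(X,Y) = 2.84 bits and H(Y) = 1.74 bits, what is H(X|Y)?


H(X|Y) = H(X,Y) - H(Y) = 2.84 - 1.74 = 1.1

1.1 bits


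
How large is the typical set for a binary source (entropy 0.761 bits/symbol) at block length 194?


log2|A_typical| = nH = 194 * 0.761 = 147.634, so |A_typical| ~ 2^147.634 = 2.769e+44

2.769e+44


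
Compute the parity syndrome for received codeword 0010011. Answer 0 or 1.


Syndrome = XOR of all bits = 0 XOR 0 XOR 1 XOR 0 XOR 0 XOR 1 XOR 1 = 1

1


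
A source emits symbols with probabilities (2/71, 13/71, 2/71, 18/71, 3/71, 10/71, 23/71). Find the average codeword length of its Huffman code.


Huffman construction (repeatedly merge the two least-probable nodes; each merge adds 1 bit to every symbol beneath it): 2/71 + 2/71 = 4/71; 3/71 + 4/71 = 7/71; 7/71 + 10/71 = 17/71; 13/71 + 17/71 = 30/71; 18/71 + 23/71 = 41/71; 30/71 + 41/71 = 1. Resulting codeword lengths (in the order the probabilities were given): (5, 2, 5, 2, 4, 3, 2). L_avg = sum(p_i * l_i) = 2/71*5 + 13/71*2 + 2/71*5 + 18/71*2 + 3/71*4 + 10/71*3 + 23/71*2 = 170/71 = 2.3944

2.3944 bits


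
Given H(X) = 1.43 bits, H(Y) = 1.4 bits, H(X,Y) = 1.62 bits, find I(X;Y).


I(X;Y) = H(X) + H(Y) - H(X,Y) = 1.43 + 1.4 - 1.62 = 1.21

1.21 bits


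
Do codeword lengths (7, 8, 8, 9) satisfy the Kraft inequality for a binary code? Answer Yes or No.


Kraft sum = sum(2^(-l_i)) = 0.0176, need <= 1. Result: satisfied (a binary prefix-free code with these lengths exists)

Yes


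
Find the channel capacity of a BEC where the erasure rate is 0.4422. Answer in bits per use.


C = 1 - epsilon = 1 - 0.4422 = 0.5578

0.5578 bits


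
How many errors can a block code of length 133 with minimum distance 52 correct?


Correction capability = floor((d-1)/2) = floor((52-1)/2) = 25

25 errors


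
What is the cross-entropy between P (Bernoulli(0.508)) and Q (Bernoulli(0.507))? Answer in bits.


H(P,Q) = -p*log2(q) - (1-p)*log2(1-q). -0.508*log2(0.507) = 0.497811; -0.492*log2(0.493) = 0.502008. H(P,Q) = 0.497811 + 0.502008 = 0.9998

0.9998 bits


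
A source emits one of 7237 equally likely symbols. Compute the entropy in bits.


H = log2(n) = log2(7237) = 12.8212

12.8212 bits


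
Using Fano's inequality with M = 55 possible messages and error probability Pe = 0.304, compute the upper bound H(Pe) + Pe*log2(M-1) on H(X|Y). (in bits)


H(Pe) = -Pe*log2(Pe) - (1-Pe)*log2(1-Pe) = -0.304*log2(0.304) - 0.696*log2(0.696) = 0.522228 + 0.363897 = 0.8861. Pe*log2(M-1) = 0.304*log2(54) = 1.749486. Bound = H(Pe) + Pe*log2(M-1) = 0.522228 + 0.363897 + 1.749486 = 2.6356

2.6356 bits


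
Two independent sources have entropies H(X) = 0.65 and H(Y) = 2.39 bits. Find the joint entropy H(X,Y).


For independent variables, H(X,Y) = H(X) + H(Y) = 0.65 + 2.39 = 3.04

3.04 bits


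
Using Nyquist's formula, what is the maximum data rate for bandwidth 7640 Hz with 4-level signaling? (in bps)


Rate = 2 * B * log2(M) = 2 * 7640 * 2.0 = 30560.0

30560.0 bps


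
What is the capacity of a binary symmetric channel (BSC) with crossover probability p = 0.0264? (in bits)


H(p) = -p*log2(p) - (1-p)*log2(1-p) = -0.0264*log2(0.0264) - 0.9736*log2(0.9736) = 0.138424 + 0.037580 = 0.176. C = 1 - H(p) = 1 - 0.176 = 0.824

0.824 bits


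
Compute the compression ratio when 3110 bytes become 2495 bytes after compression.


Ratio = original / compressed = 3110 / 2495 = 1.2465

1.2465


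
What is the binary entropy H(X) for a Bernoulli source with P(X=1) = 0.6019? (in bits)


H = -p*log2(p) - (1-p)*log2(1-p). -0.6019*log2(0.6019) = 0.440834; -0.3981*log2(0.3981) = 0.528994. H = 0.440834 + 0.528994 = 0.9698

0.9698 bits


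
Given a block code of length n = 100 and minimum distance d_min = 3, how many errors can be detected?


Detection capability = d_min - 1 = 3 - 1 = 2

2 errors


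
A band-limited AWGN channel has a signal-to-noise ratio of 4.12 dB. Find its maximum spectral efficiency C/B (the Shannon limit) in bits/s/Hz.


SNR_linear = 10^(4.12/10) = 2.5823; C/B = log2(1 + SNR_linear) = log2(1 + 2.5823) = 1.8409

1.8409 bits/s/Hz


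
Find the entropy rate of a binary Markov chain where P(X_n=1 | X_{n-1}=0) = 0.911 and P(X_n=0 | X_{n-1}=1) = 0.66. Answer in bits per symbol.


Stationary distribution: pi_0 = p10/(p01+p10) = 0.4201, pi_1 = 0.5799. Entropy rate H' = pi_0*H(p01) + pi_1*H(p10) = 0.4201*0.4331 + 0.5799*0.9248 = 0.7183

0.7183 bits/symbol


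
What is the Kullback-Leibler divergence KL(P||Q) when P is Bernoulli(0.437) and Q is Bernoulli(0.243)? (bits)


KL = p*log2(p/q) + (1-p)*log2((1-p)/(1-q)) = 0.437*log2(0.437/0.243) + 0.563*log2(0.563/0.757) = 0.1295

0.1295 bits


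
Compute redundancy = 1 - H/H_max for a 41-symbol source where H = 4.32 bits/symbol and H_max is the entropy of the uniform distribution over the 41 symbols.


H_max = log2(K) = log2(41) = 5.3576 bits/symbol. Redundancy = 1 - H/H_max = 1 - 4.32/5.3576 = 1 - 0.8063 = 0.1937

0.1937


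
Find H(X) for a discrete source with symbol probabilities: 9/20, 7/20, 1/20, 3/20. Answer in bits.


H = -sum(p_i * log2(p_i)). Terms: -(9/20)*log2(9/20) = 0.518401; -(7/20)*log2(7/20) = 0.530101; -(1/20)*log2(1/20) = 0.216096; -(3/20)*log2(3/20) = 0.410545. H = 0.518401 + 0.530101 + 0.216096 + 0.410545 = 1.6751

1.6751 bits


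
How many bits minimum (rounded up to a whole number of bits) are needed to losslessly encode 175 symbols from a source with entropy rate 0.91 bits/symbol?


Minimum bits >= n * H = 175 * 0.91 = 159.25, rounded up to a whole number of bits = 160

160 bits


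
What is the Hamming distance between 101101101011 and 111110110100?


Count differing positions: . ^ . . ^ ^ . ^ ^ ^ ^ ^ = 8 differences

8


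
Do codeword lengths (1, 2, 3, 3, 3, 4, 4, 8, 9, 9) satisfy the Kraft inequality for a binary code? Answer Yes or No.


Kraft sum = sum(2^(-l_i)) = 1.2578, need <= 1. Result: violated (a binary prefix-free code with these lengths cannot exist)

No


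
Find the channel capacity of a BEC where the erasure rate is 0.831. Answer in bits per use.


C = 1 - epsilon = 1 - 0.831 = 0.169

0.169 bits


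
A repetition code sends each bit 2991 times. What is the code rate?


Rate = k/n = 1/2991

1/2991


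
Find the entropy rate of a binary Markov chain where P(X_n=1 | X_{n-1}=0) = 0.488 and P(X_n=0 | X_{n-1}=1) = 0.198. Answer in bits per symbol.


Stationary distribution: pi_0 = p10/(p01+p10) = 0.2886, pi_1 = 0.7114. Entropy rate H' = pi_0*H(p01) + pi_1*H(p10) = 0.2886*0.9996 + 0.7114*0.7179 = 0.7992

0.7992 bits/symbol


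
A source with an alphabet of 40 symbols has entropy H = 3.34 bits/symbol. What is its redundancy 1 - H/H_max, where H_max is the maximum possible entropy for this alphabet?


H_max = log2(K) = log2(40) = 5.3219 bits/symbol. Redundancy = 1 - H/H_max = 1 - 3.34/5.3219 = 1 - 0.6276 = 0.3724

0.3724


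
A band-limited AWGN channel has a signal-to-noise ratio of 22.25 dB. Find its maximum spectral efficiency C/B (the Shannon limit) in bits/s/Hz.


SNR_linear = 10^(22.25/10) = 167.8804; C/B = log2(1 + SNR_linear) = log2(1 + 167.8804) = 7.3999

7.3999 bits/s/Hz


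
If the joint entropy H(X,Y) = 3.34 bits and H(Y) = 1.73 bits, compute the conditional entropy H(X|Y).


H(X|Y) = H(X,Y) - H(Y) = 3.34 - 1.73 = 1.61

1.61 bits


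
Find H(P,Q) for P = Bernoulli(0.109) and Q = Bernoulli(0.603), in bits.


H(P,Q) = -p*log2(q) - (1-p)*log2(1-q). -0.109*log2(0.603) = 0.079545; -0.891*log2(0.397) = 1.187515. H(P,Q) = 0.079545 + 1.187515 = 1.2671

1.2671 bits


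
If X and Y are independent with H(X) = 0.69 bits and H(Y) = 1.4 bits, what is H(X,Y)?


For independent variables, H(X,Y) = H(X) + H(Y) = 0.69 + 1.4 = 2.09

2.09 bits


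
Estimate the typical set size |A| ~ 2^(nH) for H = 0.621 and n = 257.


log2|A_typical| = nH = 257 * 0.621 = 159.597, so |A_typical| ~ 2^159.597 = 1.105e+48

1.105e+48


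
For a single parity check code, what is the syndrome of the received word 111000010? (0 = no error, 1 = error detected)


Syndrome = XOR of all bits = 1 XOR 1 XOR 1 XOR 0 XOR 0 XOR 0 XOR 0 XOR 1 XOR 0 = 0

0


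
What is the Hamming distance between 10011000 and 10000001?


Count differing positions: . . . ^ ^ . . ^ = 3 differences

3


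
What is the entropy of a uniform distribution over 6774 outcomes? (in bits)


H = log2(n) = log2(6774) = 12.7258

12.7258 bits


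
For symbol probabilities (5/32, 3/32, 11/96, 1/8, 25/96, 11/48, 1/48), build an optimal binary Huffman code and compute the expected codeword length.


Huffman construction (repeatedly merge the two least-probable nodes; each merge adds 1 bit to every symbol beneath it): 1/48 + 3/32 = 11/96; 11/96 + 11/96 = 11/48; 1/8 + 5/32 = 9/32; 11/48 + 11/48 = 11/24; 25/96 + 9/32 = 13/24; 11/24 + 13/24 = 1. Resulting codeword lengths (in the order the probabilities were given): (3, 4, 3, 3, 2, 2, 4). L_avg = sum(p_i * l_i) = 5/32*3 + 3/32*4 + 11/96*3 + 1/8*3 + 25/96*2 + 11/48*2 + 1/48*4 = 21/8 = 2.625

2.625 bits


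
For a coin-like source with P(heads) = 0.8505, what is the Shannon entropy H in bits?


H = -p*log2(p) - (1-p)*log2(1-p). -0.8505*log2(0.8505) = 0.198691; -0.1495*log2(0.1495) = 0.409897. H = 0.198691 + 0.409897 = 0.6086

0.6086 bits


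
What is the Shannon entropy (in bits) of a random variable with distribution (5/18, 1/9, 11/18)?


H = -sum(p_i * log2(p_i)). Terms: -(5/18)*log2(5/18) = 0.513332; -(1/9)*log2(1/9) = 0.352214; -(11/18)*log2(11/18) = 0.434190. H = 0.513332 + 0.352214 + 0.434190 = 1.2997

1.2997 bits


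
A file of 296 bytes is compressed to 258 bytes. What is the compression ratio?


Ratio = original / compressed = 296 / 258 = 1.1473

1.1473


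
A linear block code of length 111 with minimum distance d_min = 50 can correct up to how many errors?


Correction capability = floor((d-1)/2) = floor((50-1)/2) = 24

24 errors


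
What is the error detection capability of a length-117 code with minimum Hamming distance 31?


Detection capability = d_min - 1 = 31 - 1 = 30

30 errors


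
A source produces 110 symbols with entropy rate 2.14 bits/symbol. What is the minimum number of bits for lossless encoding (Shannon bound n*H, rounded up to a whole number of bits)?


Minimum bits >= n * H = 110 * 2.14 = 235.4, rounded up to a whole number of bits = 236

236 bits


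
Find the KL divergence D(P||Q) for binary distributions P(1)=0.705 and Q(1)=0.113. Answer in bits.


KL = p*log2(p/q) + (1-p)*log2((1-p)/(1-q)) = 0.705*log2(0.705/0.113) + 0.295*log2(0.295/0.887) = 1.3936

1.3936 bits


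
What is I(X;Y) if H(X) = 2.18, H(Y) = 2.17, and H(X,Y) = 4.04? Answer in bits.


I(X;Y) = H(X) + H(Y) - H(X,Y) = 2.18 + 2.17 - 4.04 = 0.31

0.31 bits


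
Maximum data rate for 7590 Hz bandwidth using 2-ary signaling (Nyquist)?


Rate = 2 * B * log2(M) = 2 * 7590 * 1.0 = 15180.0

15180.0 bps


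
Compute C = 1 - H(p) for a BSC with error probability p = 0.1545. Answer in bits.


H(p) = -p*log2(p) - (1-p)*log2(1-p) = -0.1545*log2(0.1545) - 0.8455*log2(0.8455) = 0.416273 + 0.204715 = 0.621. C = 1 - H(p) = 1 - 0.621 = 0.379

0.379 bits


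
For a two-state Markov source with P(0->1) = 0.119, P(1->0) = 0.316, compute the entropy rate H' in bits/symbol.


Stationary distribution: pi_0 = p10/(p01+p10) = 0.7264, pi_1 = 0.2736. Entropy rate H' = pi_0*H(p01) + pi_1*H(p10) = 0.7264*0.5265 + 0.2736*0.9 = 0.6287

0.6287 bits/symbol


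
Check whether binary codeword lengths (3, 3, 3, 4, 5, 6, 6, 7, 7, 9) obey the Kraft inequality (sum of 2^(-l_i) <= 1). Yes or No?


Kraft sum = sum(2^(-l_i)) = 0.5176, need <= 1. Result: satisfied (a binary prefix-free code with these lengths exists)

Yes


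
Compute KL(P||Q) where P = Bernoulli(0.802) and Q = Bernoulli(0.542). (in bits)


KL = p*log2(p/q) + (1-p)*log2((1-p)/(1-q)) = 0.802*log2(0.802/0.542) + 0.198*log2(0.198/0.458) = 0.2138

0.2138 bits


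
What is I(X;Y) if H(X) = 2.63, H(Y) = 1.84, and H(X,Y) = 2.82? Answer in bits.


I(X;Y) = H(X) + H(Y) - H(X,Y) = 2.63 + 1.84 - 2.82 = 1.65

1.65 bits


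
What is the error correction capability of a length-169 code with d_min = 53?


Correction capability = floor((d-1)/2) = floor((53-1)/2) = 26

26 errors


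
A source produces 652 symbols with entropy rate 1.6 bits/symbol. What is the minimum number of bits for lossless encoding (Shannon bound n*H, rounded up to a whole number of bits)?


Minimum bits >= n * H = 652 * 1.6 = 1043.2, rounded up to a whole number of bits = 1044

1044 bits


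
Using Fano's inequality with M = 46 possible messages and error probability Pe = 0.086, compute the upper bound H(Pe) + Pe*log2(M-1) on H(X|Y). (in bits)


H(Pe) = -Pe*log2(Pe) - (1-Pe)*log2(1-Pe) = -0.086*log2(0.086) - 0.914*log2(0.914) = 0.304399 + 0.118577 = 0.423. Pe*log2(M-1) = 0.086*log2(45) = 0.472299. Bound = H(Pe) + Pe*log2(M-1) = 0.304399 + 0.118577 + 0.472299 = 0.8953

0.8953 bits


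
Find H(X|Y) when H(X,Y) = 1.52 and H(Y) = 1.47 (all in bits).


H(X|Y) = H(X,Y) - H(Y) = 1.52 - 1.47 = 0.05

0.05 bits


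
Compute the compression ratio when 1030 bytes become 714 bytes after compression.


Ratio = original / compressed = 1030 / 714 = 1.4426

1.4426


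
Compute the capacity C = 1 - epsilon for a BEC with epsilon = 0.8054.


C = 1 - epsilon = 1 - 0.8054 = 0.1946

0.1946 bits


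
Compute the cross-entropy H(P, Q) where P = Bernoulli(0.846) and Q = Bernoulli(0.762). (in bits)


H(P,Q) = -p*log2(q) - (1-p)*log2(1-q). -0.846*log2(0.762) = 0.331748; -0.154*log2(0.238) = 0.318929. H(P,Q) = 0.331748 + 0.318929 = 0.6507

0.6507 bits


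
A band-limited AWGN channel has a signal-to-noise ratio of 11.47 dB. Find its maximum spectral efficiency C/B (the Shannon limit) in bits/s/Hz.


SNR_linear = 10^(11.47/10) = 14.0281; C/B = log2(1 + SNR_linear) = log2(1 + 14.0281) = 3.9096

3.9096 bits/s/Hz


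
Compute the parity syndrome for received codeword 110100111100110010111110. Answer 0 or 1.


Syndrome = XOR of all bits = 1 XOR 1 XOR 0 XOR 1 XOR 0 XOR 0 XOR 1 XOR 1 XOR 1 XOR 1 XOR 0 XOR 0 XOR 1 XOR 1 XOR 0 XOR 0 XOR 1 XOR 0 XOR 1 XOR 1 XOR 1 XOR 1 XOR 1 XOR 0 = 1

1


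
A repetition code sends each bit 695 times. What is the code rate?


Rate = k/n = 1/695

1/695


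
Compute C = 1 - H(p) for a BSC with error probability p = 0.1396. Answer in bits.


H(p) = -p*log2(p) - (1-p)*log2(1-p) = -0.1396*log2(0.1396) - 0.8604*log2(0.8604) = 0.396552 + 0.186638 = 0.5832. C = 1 - H(p) = 1 - 0.5832 = 0.4168

0.4168 bits


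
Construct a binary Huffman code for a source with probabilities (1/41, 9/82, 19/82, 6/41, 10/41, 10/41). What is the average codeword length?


Huffman construction (repeatedly merge the two least-probable nodes; each merge adds 1 bit to every symbol beneath it): 1/41 + 9/82 = 11/82; 11/82 + 6/41 = 23/82; 19/82 + 10/41 = 39/82; 10/41 + 23/82 = 43/82; 39/82 + 43/82 = 1. Resulting codeword lengths (in the order the probabilities were given): (4, 4, 2, 3, 2, 2). L_avg = sum(p_i * l_i) = 1/41*4 + 9/82*4 + 19/82*2 + 6/41*3 + 10/41*2 + 10/41*2 = 99/41 = 2.4146

2.4146 bits


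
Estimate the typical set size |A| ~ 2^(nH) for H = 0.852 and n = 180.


log2|A_typical| = nH = 180 * 0.852 = 153.36, so |A_typical| ~ 2^153.36 = 1.465e+46

1.465e+46


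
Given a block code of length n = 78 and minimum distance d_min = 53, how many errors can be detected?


Detection capability = d_min - 1 = 53 - 1 = 52

52 errors


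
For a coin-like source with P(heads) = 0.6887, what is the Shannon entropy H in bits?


H = -p*log2(p) - (1-p)*log2(1-p). -0.6887*log2(0.6887) = 0.370557; -0.3113*log2(0.3113) = 0.524112. H = 0.370557 + 0.524112 = 0.8947

0.8947 bits


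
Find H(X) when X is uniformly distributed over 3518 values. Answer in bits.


H = log2(n) = log2(3518) = 11.7805

11.7805 bits


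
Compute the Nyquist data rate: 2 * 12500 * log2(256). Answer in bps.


Rate = 2 * B * log2(M) = 2 * 12500 * 8.0 = 200000.0

200000.0 bps


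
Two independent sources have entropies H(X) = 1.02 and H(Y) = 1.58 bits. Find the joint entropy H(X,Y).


For independent variables, H(X,Y) = H(X) + H(Y) = 1.02 + 1.58 = 2.6

2.6 bits


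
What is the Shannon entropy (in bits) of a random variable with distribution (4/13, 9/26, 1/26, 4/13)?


H = -sum(p_i * log2(p_i)). Terms: -(4/13)*log2(4/13) = 0.523212; -(9/26)*log2(9/26) = 0.529794; -(1/26)*log2(1/26) = 0.180786; -(4/13)*log2(4/13) = 0.523212. H = 0.523212 + 0.529794 + 0.180786 + 0.523212 = 1.757

1.757 bits


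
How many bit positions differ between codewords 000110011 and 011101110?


Count differing positions: . ^ ^ . ^ ^ ^ . ^ = 6 differences

6


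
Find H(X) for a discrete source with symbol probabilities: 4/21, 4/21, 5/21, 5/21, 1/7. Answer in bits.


H = -sum(p_i * log2(p_i)). Terms: -(4/21)*log2(4/21) = 0.455680; -(4/21)*log2(4/21) = 0.455680; -(5/21)*log2(5/21) = 0.492950; -(5/21)*log2(5/21) = 0.492950; -(1/7)*log2(1/7) = 0.401051. H = 0.455680 + 0.455680 + 0.492950 + 0.492950 + 0.401051 = 2.2983

2.2983 bits


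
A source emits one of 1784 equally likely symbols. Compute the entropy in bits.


H = log2(n) = log2(1784) = 10.8009

10.8009 bits


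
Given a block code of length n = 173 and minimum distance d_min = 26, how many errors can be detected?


Detection capability = d_min - 1 = 26 - 1 = 25

25 errors


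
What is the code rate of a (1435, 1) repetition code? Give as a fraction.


Rate = k/n = 1/1435

1/1435


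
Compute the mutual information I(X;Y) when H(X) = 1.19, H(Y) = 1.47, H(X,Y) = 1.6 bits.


I(X;Y) = H(X) + H(Y) - H(X,Y) = 1.19 + 1.47 - 1.6 = 1.06

1.06 bits


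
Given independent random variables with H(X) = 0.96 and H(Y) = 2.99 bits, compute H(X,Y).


For independent variables, H(X,Y) = H(X) + H(Y) = 0.96 + 2.99 = 3.95

3.95 bits


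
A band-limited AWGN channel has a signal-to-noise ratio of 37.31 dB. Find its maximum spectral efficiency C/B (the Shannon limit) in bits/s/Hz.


SNR_linear = 10^(37.31/10) = 5382.6978; C/B = log2(1 + SNR_linear) = log2(1 + 5382.6978) = 12.3944

12.3944 bits/s/Hz


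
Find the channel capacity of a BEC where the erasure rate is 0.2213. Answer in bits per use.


C = 1 - epsilon = 1 - 0.2213 = 0.7787

0.7787 bits


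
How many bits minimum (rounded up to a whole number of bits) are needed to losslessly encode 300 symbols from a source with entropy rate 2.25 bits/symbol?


Minimum bits >= n * H = 300 * 2.25 = 675.0, rounded up to a whole number of bits = 675

675 bits


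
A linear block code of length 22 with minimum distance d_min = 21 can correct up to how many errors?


Correction capability = floor((d-1)/2) = floor((21-1)/2) = 10

10 errors


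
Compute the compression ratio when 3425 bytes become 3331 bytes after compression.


Ratio = original / compressed = 3425 / 3331 = 1.0282

1.0282


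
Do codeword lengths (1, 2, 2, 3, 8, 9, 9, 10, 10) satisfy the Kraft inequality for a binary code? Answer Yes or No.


Kraft sum = sum(2^(-l_i)) = 1.1348, need <= 1. Result: violated (a binary prefix-free code with these lengths cannot exist)

No


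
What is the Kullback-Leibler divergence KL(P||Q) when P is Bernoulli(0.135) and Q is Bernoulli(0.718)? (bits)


KL = p*log2(p/q) + (1-p)*log2((1-p)/(1-q)) = 0.135*log2(0.135/0.718) + 0.865*log2(0.865/0.282) = 1.0732

1.0732 bits


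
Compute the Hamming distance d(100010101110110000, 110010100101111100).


Count differing positions: . ^ . . . . . . ^ . ^ ^ . . ^ ^ . . = 6 differences

6


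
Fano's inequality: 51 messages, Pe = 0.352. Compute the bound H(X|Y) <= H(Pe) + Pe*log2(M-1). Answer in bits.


H(Pe) = -Pe*log2(Pe) - (1-Pe)*log2(1-Pe) = -0.352*log2(0.352) - 0.648*log2(0.648) = 0.530236 + 0.405605 = 0.9358. Pe*log2(M-1) = 0.352*log2(50) = 1.986637. Bound = H(Pe) + Pe*log2(M-1) = 0.530236 + 0.405605 + 1.986637 = 2.9225

2.9225 bits


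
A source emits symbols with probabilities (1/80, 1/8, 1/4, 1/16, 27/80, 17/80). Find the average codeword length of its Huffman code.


Huffman construction (repeatedly merge the two least-probable nodes; each merge adds 1 bit to every symbol beneath it): 1/80 + 1/16 = 3/40; 3/40 + 1/8 = 1/5; 1/5 + 17/80 = 33/80; 1/4 + 27/80 = 47/80; 33/80 + 47/80 = 1. Resulting codeword lengths (in the order the probabilities were given): (4, 3, 2, 4, 2, 2). L_avg = sum(p_i * l_i) = 1/80*4 + 1/8*3 + 1/4*2 + 1/16*4 + 27/80*2 + 17/80*2 = 91/40 = 2.275

2.275 bits


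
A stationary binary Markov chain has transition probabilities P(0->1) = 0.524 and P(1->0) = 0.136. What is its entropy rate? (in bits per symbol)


Stationary distribution: pi_0 = p10/(p01+p10) = 0.2061, pi_1 = 0.7939. Entropy rate H' = pi_0*H(p01) + pi_1*H(p10) = 0.2061*0.9983 + 0.7939*0.5737 = 0.6612

0.6612 bits/symbol


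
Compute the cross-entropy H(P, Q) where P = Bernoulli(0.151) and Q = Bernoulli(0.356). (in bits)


H(P,Q) = -p*log2(q) - (1-p)*log2(1-q). -0.151*log2(0.356) = 0.224998; -0.849*log2(0.644) = 0.539002. H(P,Q) = 0.224998 + 0.539002 = 0.764

0.764 bits


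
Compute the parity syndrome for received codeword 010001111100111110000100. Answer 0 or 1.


Syndrome = XOR of all bits = 0 XOR 1 XOR 0 XOR 0 XOR 0 XOR 1 XOR 1 XOR 1 XOR 1 XOR 1 XOR 0 XOR 0 XOR 1 XOR 1 XOR 1 XOR 1 XOR 1 XOR 0 XOR 0 XOR 0 XOR 0 XOR 1 XOR 0 XOR 0 = 0

0


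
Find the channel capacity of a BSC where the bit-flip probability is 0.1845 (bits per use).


H(p) = -p*log2(p) - (1-p)*log2(1-p) = -0.1845*log2(0.1845) - 0.8155*log2(0.8155) = 0.449868 + 0.239955 = 0.6898. C = 1 - H(p) = 1 - 0.6898 = 0.3102

0.3102 bits


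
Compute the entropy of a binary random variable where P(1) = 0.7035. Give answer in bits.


H = -p*log2(p) - (1-p)*log2(1-p). -0.7035*log2(0.7035) = 0.356940; -0.2965*log2(0.2965) = 0.520030. H = 0.356940 + 0.520030 = 0.877

0.877 bits


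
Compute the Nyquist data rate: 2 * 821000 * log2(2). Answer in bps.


Rate = 2 * B * log2(M) = 2 * 821000 * 1.0 = 1642000.0

1642000.0 bps


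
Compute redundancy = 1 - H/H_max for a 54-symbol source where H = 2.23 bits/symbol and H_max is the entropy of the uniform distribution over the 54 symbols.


H_max = log2(K) = log2(54) = 5.7549 bits/symbol. Redundancy = 1 - H/H_max = 1 - 2.23/5.7549 = 1 - 0.3875 = 0.6125

0.6125


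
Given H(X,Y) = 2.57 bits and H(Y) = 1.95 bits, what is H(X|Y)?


H(X|Y) = H(X,Y) - H(Y) = 2.57 - 1.95 = 0.62

0.62 bits


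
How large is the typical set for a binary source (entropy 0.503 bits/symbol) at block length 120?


log2|A_typical| = nH = 120 * 0.503 = 60.36, so |A_typical| ~ 2^60.36 = 1.480e+18

1.480e+18


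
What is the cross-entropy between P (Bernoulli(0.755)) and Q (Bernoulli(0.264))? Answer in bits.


H(P,Q) = -p*log2(q) - (1-p)*log2(1-q). -0.755*log2(0.264) = 1.450650; -0.245*log2(0.736) = 0.108344. H(P,Q) = 1.450650 + 0.108344 = 1.559

1.559 bits


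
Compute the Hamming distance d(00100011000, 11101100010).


Count differing positions: ^ ^ . . ^ ^ ^ ^ . ^ . = 7 differences

7


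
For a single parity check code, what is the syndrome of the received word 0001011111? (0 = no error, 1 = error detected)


Syndrome = XOR of all bits = 0 XOR 0 XOR 0 XOR 1 XOR 0 XOR 1 XOR 1 XOR 1 XOR 1 XOR 1 = 0

0


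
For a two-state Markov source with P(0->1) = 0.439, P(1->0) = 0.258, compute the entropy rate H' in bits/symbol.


Stationary distribution: pi_0 = p10/(p01+p10) = 0.3702, pi_1 = 0.6298. Entropy rate H' = pi_0*H(p01) + pi_1*H(p10) = 0.3702*0.9892 + 0.6298*0.8237 = 0.885

0.885 bits/symbol


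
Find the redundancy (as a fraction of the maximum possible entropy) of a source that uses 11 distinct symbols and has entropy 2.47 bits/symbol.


H_max = log2(K) = log2(11) = 3.4594 bits/symbol. Redundancy = 1 - H/H_max = 1 - 2.47/3.4594 = 1 - 0.714 = 0.286

0.286


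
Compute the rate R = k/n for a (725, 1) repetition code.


Rate = k/n = 1/725

1/725


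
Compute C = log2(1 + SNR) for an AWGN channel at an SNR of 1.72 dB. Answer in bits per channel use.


SNR_linear = 10^(1.72/10) = 1.4859; C = log2(1 + SNR_linear) = log2(1 + 1.4859) = 1.3138

1.3138 bits/channel use


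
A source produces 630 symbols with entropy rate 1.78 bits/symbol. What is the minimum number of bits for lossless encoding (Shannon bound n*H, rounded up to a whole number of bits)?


Minimum bits >= n * H = 630 * 1.78 = 1121.4, rounded up to a whole number of bits = 1122

1122 bits


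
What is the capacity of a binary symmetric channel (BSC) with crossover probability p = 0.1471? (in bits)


H(p) = -p*log2(p) - (1-p)*log2(1-p) = -0.1471*log2(0.1471) - 0.8529*log2(0.8529) = 0.406751 + 0.195784 = 0.6025. C = 1 - H(p) = 1 - 0.6025 = 0.3975

0.3975 bits


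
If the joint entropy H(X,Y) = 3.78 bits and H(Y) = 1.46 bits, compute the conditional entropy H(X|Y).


H(X|Y) = H(X,Y) - H(Y) = 3.78 - 1.46 = 2.32

2.32 bits


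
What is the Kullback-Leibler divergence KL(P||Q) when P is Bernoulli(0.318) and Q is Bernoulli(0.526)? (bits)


KL = p*log2(p/q) + (1-p)*log2((1-p)/(1-q)) = 0.318*log2(0.318/0.526) + 0.682*log2(0.682/0.474) = 0.1271

0.1271 bits


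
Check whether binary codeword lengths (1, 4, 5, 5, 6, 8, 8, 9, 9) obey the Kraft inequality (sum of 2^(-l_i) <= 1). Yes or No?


Kraft sum = sum(2^(-l_i)) = 0.6523, need <= 1. Result: satisfied (a binary prefix-free code with these lengths exists)

Yes


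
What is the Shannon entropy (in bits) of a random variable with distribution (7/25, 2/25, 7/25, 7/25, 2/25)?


H = -sum(p_i * log2(p_i)). Terms: -(7/25)*log2(7/25) = 0.514220; -(2/25)*log2(2/25) = 0.291508; -(7/25)*log2(7/25) = 0.514220; -(7/25)*log2(7/25) = 0.514220; -(2/25)*log2(2/25) = 0.291508. H = 0.514220 + 0.291508 + 0.514220 + 0.514220 + 0.291508 = 2.1257

2.1257 bits


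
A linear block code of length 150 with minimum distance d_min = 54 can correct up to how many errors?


Correction capability = floor((d-1)/2) = floor((54-1)/2) = 26

26 errors


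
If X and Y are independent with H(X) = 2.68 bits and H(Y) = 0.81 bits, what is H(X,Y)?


For independent variables, H(X,Y) = H(X) + H(Y) = 2.68 + 0.81 = 3.49

3.49 bits


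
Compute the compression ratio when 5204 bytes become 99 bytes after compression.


Ratio = original / compressed = 5204 / 99 = 52.5657

52.5657


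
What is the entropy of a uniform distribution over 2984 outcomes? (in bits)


H = log2(n) = log2(2984) = 11.543

11.543 bits


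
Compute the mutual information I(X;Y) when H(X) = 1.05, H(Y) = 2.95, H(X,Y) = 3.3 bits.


I(X;Y) = H(X) + H(Y) - H(X,Y) = 1.05 + 2.95 - 3.3 = 0.7

0.7 bits


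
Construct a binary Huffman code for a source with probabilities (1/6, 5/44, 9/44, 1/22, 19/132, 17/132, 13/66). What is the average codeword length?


Huffman construction (repeatedly merge the two least-probable nodes; each merge adds 1 bit to every symbol beneath it): 1/22 + 5/44 = 7/44; 17/132 + 19/132 = 3/11; 7/44 + 1/6 = 43/132; 13/66 + 9/44 = 53/132; 3/11 + 43/132 = 79/132; 53/132 + 79/132 = 1. Resulting codeword lengths (in the order the probabilities were given): (3, 4, 2, 4, 3, 3, 2). L_avg = sum(p_i * l_i) = 1/6*3 + 5/44*4 + 9/44*2 + 1/22*4 + 19/132*3 + 17/132*3 + 13/66*2 = 91/33 = 2.7576

2.7576 bits
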